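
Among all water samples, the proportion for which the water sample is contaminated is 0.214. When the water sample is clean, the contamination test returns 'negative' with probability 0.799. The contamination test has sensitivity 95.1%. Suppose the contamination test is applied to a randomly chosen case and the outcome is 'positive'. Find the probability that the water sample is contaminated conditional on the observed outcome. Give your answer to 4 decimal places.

Let H be the event that the water sample is contaminated. P(H) = 0.214, so P(¬H) = 0.786. With E the 'positive' result, P(E|H) = 0.951 and P(E|¬H) = 0.201.
P(E) = 0.951·0.214 + 0.201·0.786 = 0.20351 + 0.15799 = 0.36150.
By Bayes' theorem, P(H|E) = 0.20351 / 0.36150 = 0.5630.

P(H | E) ≈ 0.5630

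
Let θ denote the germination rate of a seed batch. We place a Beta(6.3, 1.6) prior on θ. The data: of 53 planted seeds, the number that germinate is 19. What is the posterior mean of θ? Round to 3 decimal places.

The binomial likelihood is conjugate to the Beta prior: with 19 successes and 34 failures, the posterior is Beta(6.3+19, 1.6+34) = Beta(25.3, 35.6).
Posterior mean = α/(α+β) = 25.3/60.9 = 0.415.

Posterior mean ≈ 0.415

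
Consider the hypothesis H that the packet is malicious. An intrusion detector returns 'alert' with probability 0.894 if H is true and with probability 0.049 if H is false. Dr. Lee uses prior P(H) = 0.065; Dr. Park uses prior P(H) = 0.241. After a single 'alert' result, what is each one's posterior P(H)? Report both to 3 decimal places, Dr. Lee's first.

Dr. Lee: 0.559; Dr. Park: 0.853

P('+'|H) = 0.894, P('+'|¬H) = 0.049.
Dr. Lee: numerator 0.894·0.065 = 0.058110; evidence = 0.058110+0.049·0.935 = 0.10393; posterior = 0.559.
Dr. Park: numerator 0.894·0.241 = 0.21545; evidence = 0.21545+0.049·0.759 = 0.25265; posterior = 0.853.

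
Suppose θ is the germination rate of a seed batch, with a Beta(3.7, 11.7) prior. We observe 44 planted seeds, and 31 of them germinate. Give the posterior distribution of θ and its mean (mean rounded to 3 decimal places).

Posterior: Beta(34.7, 24.7); mean ≈ 0.584

The binomial likelihood is conjugate to the Beta prior: with 31 successes and 13 failures, the posterior is Beta(3.7+31, 11.7+13) = Beta(34.7, 24.7).
E[θ | data] = 34.7/(34.7+24.7) = 0.584.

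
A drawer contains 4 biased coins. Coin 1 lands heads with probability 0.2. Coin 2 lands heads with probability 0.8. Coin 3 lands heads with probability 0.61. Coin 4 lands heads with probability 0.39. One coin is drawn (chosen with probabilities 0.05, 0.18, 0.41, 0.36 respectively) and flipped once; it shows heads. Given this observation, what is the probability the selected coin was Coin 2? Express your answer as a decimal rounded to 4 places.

Tabulate prior·likelihood by source: [1] prior 0.05, lik 0.2, product 0.01000; [2] prior 0.18, lik 0.8, product 0.1440; [3] prior 0.41, lik 0.61, product 0.2501; [4] prior 0.36, lik 0.39, product 0.1404.
Normalizing constant = 0.54450; the posterior for Coin 2 is its product over the sum, 0.1440/0.54450 = 0.2645.

Posterior probability ≈ 0.2645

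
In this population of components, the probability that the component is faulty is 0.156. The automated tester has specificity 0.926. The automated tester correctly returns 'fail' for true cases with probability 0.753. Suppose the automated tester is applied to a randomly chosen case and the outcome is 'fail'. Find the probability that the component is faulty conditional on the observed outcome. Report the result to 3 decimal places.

Let H be the event that the component is faulty. P(H) = 0.156, so P(¬H) = 0.844. With E the 'fail' result, P(E|H) = 0.753 and P(E|¬H) = 0.074.
P(E) = 0.753·0.156 + 0.074·0.844 = 0.11747 + 0.062456 = 0.17992.
By Bayes' theorem, P(H|E) = 0.11747 / 0.17992 = 0.653.

P(H | E) ≈ 0.653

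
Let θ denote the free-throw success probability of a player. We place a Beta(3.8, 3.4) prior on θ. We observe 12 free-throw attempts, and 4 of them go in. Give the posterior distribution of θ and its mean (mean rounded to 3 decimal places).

Posterior: Beta(7.8, 11.4); mean ≈ 0.406

The binomial likelihood is conjugate to the Beta prior: with 4 successes and 8 failures, the posterior is Beta(3.8+4, 3.4+8) = Beta(7.8, 11.4).
E[θ | data] = 7.8/(7.8+11.4) = 0.406.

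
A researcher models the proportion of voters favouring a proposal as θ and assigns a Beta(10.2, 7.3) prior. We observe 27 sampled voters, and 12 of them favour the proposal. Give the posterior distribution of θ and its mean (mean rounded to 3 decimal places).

Posterior: Beta(22.2, 22.3); mean ≈ 0.499

Observing 12 successes and 15 failures updates Beta(10.2, 7.3) by adding the success and failure counts to the two shape parameters: α = 10.2+12 = 22.2, β = 7.3+15 = 22.3.
Posterior mean = α/(α+β) = 22.2/44.5 = 0.499.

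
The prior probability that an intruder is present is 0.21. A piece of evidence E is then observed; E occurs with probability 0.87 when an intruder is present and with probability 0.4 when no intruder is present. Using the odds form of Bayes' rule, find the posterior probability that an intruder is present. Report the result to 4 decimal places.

Prior odds = 0.21/(1−0.21) = 0.26582.
Likelihood ratio for E = 0.87/0.4 = 2.1750.
Posterior odds = prior odds × LR = 0.57816.
Posterior probability = odds/(1+odds) = 0.57816/1.5782 = 0.3664.

Posterior probability ≈ 0.3664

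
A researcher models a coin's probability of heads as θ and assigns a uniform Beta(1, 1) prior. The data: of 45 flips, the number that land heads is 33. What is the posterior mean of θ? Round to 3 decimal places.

Posterior mean ≈ 0.723

Observing 33 successes and 12 failures updates Beta(1, 1) by adding the success and failure counts to the two shape parameters: α = 1+33 = 34, β = 1+12 = 13.
E[θ | data] = 34/(34+13) = 0.723.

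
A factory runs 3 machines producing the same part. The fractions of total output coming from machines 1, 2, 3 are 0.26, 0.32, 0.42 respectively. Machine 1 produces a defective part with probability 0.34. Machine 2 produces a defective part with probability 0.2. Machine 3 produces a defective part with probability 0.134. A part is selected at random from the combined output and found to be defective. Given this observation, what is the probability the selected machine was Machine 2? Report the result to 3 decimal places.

Tabulate prior·likelihood by source: [1] prior 0.26, lik 0.34, product 0.08840; [2] prior 0.32, lik 0.2, product 0.06400; [3] prior 0.42, lik 0.134, product 0.05628.
Normalizing constant = 0.20868; the posterior for Machine 2 is its product over the sum, 0.06400/0.20868 = 0.307.

Posterior probability ≈ 0.307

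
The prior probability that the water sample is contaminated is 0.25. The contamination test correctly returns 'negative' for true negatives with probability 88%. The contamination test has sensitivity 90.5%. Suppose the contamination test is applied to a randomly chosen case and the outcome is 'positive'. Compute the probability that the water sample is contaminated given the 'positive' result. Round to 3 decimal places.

P(H | E) ≈ 0.715

Write H for 'the water sample is contaminated'. Prior odds H:¬H = 0.25/0.75 = 0.33333. For the 'positive' outcome, the likelihood ratio is 0.905/0.12 = 7.5417.
Posterior odds = 0.33333 × 7.5417 = 2.5139, so P(H|E) = 2.5139/(1+2.5139) = 0.715.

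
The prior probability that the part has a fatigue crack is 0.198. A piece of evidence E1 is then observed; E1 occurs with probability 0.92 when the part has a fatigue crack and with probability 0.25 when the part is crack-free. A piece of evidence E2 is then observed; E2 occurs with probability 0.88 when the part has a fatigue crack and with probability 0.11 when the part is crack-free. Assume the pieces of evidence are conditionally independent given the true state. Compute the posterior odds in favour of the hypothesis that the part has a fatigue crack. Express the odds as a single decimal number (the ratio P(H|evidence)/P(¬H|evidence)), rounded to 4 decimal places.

Posterior odds ≈ 7.2682

Prior odds = 0.198/(1−0.198) = 0.24688. In log-odds, ln(0.24688) = -1.3988.
Add log likelihood ratios: ln(3.6800) + ln(8.0000) = 3.3824.
Posterior log-odds = 1.9835, so posterior odds = exp(1.9835) = 7.2682.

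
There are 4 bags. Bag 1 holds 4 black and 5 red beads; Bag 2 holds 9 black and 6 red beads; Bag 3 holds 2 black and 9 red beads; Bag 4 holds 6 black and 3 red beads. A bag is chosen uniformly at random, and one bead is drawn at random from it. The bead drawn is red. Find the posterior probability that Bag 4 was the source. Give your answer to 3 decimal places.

Posterior probability ≈ 0.158

P(red|Bag 1) = 0.5556; P(red|Bag 2) = 0.4; P(red|Bag 3) = 0.8182; P(red|Bag 4) = 0.3333.
Prior × likelihood for each source: 0.25·0.5556=0.1389, 0.25·0.4=0.1000, 0.25·0.8182=0.2045, 0.25·0.3333=0.08333. Summing gives P(red) = 0.52677.
P(Bag 4 | red) = 0.08333 / 0.52677 = 0.158.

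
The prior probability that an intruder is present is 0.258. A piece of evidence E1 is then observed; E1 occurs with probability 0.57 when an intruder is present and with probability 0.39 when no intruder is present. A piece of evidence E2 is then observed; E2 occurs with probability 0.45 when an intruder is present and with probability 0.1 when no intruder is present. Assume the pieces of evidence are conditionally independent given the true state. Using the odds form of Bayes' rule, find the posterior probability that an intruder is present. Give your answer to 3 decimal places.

Prior odds = 0.258/(1−0.258) = 0.34771. In log-odds, ln(0.34771) = -1.0564.
Add log likelihood ratios: ln(1.4615) + ln(4.5000) = 1.8836.
Posterior log-odds = 0.82718, so posterior odds = exp(0.82718) = 2.2869. Converting, P(H|E) = 2.2869/3.2869 = 0.696.

Posterior probability ≈ 0.696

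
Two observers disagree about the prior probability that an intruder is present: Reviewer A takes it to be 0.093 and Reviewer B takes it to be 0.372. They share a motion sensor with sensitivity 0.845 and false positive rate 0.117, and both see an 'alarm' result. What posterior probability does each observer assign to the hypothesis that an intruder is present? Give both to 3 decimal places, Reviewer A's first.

P('+'|H) = 0.845, P('+'|¬H) = 0.117.
Reviewer A: numerator 0.845·0.093 = 0.078585; evidence = 0.078585+0.117·0.907 = 0.18470; posterior = 0.425.
Reviewer B: numerator 0.845·0.372 = 0.31434; evidence = 0.31434+0.117·0.628 = 0.38782; posterior = 0.811.

Reviewer A: 0.425; Reviewer B: 0.811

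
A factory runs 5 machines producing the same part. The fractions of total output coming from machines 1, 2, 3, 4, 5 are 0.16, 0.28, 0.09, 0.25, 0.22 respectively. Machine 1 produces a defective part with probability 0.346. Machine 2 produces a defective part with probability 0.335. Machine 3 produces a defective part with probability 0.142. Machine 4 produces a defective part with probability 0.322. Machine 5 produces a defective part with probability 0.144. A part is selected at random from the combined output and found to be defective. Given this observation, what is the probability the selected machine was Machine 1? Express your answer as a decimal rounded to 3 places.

Posterior probability ≈ 0.202

Tabulate prior·likelihood by source: [1] prior 0.16, lik 0.346, product 0.05536; [2] prior 0.28, lik 0.335, product 0.09380; [3] prior 0.09, lik 0.142, product 0.01278; [4] prior 0.25, lik 0.322, product 0.08050; [5] prior 0.22, lik 0.144, product 0.03168.
Normalizing constant = 0.27412; the posterior for Machine 1 is its product over the sum, 0.05536/0.27412 = 0.202.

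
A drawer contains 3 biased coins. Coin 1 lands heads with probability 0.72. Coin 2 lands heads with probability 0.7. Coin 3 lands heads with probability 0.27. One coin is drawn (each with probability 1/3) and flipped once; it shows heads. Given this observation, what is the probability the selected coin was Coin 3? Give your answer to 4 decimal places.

P(heads|C1) = 0.72; P(heads|C2) = 0.7; P(heads|C3) = 0.27.
Prior × likelihood for each source: 0.333333·0.72=0.2400, 0.333333·0.7=0.2333, 0.333333·0.27=0.09000. Summing gives P(heads) = 0.56333.
P(Coin 3 | heads) = 0.09000 / 0.56333 = 0.1598.

Posterior probability ≈ 0.1598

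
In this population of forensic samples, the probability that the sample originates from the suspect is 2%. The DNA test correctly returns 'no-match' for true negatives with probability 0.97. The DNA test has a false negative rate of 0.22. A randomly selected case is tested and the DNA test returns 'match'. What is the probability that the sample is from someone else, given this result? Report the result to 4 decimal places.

P(¬H | E) ≈ 0.6533

Write H for 'the sample originates from the suspect'. Prior odds H:¬H = 0.02/0.98 = 0.020408. For the 'match' outcome, the likelihood ratio is 0.78/0.03 = 26.000.
Posterior odds = 0.020408 × 26.000 = 0.53061, so P(H|E) = 0.53061/(1+0.53061) = 0.3467. Then P(¬H|E) = 1 − 0.3467 = 0.6533.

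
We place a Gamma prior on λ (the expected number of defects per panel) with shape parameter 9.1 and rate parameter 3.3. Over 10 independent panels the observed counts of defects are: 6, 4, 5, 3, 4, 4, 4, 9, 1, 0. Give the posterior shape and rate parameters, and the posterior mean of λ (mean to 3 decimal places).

The Poisson likelihood adds the total count to the shape and the number of exposure periods to the rate. Here ∑xᵢ = 40 and n = 10, so shape 9.1→49.1 and rate 3.3→13.3.
E[λ | data] = 49.1/13.3 = 3.692.

Posterior: Gamma(shape=49.1, rate=13.3); mean ≈ 3.692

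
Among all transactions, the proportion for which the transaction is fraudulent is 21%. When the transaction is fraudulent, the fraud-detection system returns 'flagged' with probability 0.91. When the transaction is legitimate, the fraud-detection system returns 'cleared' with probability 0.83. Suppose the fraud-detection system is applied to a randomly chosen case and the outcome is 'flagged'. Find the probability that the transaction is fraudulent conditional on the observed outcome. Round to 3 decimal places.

Let H be the event that the transaction is fraudulent. P(H) = 0.21, so P(¬H) = 0.79. With E the 'flagged' result, P(E|H) = 0.91 and P(E|¬H) = 0.17.
P(E) = 0.91·0.21 + 0.17·0.79 = 0.19110 + 0.13430 = 0.32540.
By Bayes' theorem, P(H|E) = 0.19110 / 0.32540 = 0.587.

P(H | E) ≈ 0.587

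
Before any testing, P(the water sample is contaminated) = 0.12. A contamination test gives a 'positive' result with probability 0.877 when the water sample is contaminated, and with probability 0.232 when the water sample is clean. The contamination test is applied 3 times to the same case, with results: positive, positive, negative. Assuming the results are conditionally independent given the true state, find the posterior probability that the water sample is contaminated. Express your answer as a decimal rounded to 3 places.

Posterior P(H) ≈ 0.238

Let H be the event that the water sample is contaminated; start with P(H) = 0.12. P('positive'|H) = 0.877, P('positive'|¬H) = 0.232.
Update on result 1 ('positive'): P(H) ← 0.877·0.1200 / (0.877·0.1200 + 0.232·0.8800) = 0.10524/0.30940 = 0.3401.
Update on result 2 ('positive'): P(H) ← 0.877·0.3401 / (0.877·0.3401 + 0.232·0.6599) = 0.29830/0.45139 = 0.6609.
Update on result 3 ('negative'): P(H) ← 0.123·0.6609 / (0.123·0.6609 + 0.768·0.3391) = 0.081285/0.34175 = 0.2379.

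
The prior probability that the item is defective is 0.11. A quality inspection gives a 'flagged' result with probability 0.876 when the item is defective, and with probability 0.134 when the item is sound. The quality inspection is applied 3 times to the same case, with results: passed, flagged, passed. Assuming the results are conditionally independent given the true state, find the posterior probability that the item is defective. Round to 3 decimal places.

Posterior P(H) ≈ 0.016

Let H be the event that the item is defective; start with P(H) = 0.11. P('flagged'|H) = 0.876, P('flagged'|¬H) = 0.134.
Update on result 1 ('passed'): P(H) ← 0.124·0.1100 / (0.124·0.1100 + 0.866·0.8900) = 0.013640/0.78438 = 0.0174.
Update on result 2 ('flagged'): P(H) ← 0.876·0.0174 / (0.876·0.0174 + 0.134·0.9826) = 0.015233/0.14690 = 0.1037.
Update on result 3 ('passed'): P(H) ← 0.124·0.1037 / (0.124·0.1037 + 0.866·0.8963) = 0.012858/0.78906 = 0.0163.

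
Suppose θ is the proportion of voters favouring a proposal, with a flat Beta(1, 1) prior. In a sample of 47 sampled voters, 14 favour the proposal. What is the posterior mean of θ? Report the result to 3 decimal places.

Posterior mean ≈ 0.306

The binomial likelihood is conjugate to the Beta prior: with 14 successes and 33 failures, the posterior is Beta(1+14, 1+33) = Beta(15, 34).
Posterior mean = α/(α+β) = 15/49 = 0.306.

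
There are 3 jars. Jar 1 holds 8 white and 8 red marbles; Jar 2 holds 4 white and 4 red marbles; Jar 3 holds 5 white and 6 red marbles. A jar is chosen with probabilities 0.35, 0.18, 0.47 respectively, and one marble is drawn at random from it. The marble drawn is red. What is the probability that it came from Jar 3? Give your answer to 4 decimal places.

Posterior probability ≈ 0.4917

P(red|Jar 1) = 0.5; P(red|Jar 2) = 0.5; P(red|Jar 3) = 0.5455.
Prior × likelihood for each source: 0.35·0.5=0.1750, 0.18·0.5=0.09000, 0.47·0.5455=0.2564. Summing gives P(red) = 0.52136.
P(Jar 3 | red) = 0.2564 / 0.52136 = 0.4917.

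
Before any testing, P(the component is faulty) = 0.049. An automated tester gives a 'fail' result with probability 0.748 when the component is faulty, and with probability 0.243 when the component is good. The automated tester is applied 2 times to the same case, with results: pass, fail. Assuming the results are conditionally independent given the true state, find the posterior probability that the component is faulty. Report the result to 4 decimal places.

Posterior P(H) ≈ 0.0501

With H the event that the component is faulty, the joint likelihood of the observed sequence is P(data|H) = 0.252·0.748 = 0.18850 and P(data|¬H) = 0.757·0.243 = 0.18395.
Bayes: P(H|data) = 0.049·0.18850 / (0.049·0.18850 + 0.951·0.18395) = 0.0092363/0.18417 = 0.0501.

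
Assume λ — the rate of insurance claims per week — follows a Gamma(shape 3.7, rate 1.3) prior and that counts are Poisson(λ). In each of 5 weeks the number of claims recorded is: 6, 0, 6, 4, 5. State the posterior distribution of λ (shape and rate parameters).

Posterior: Gamma(shape=24.7, rate=6.3)

The Poisson likelihood adds the total count to the shape and the number of exposure periods to the rate. Here ∑xᵢ = 21 and n = 5, so shape 3.7→24.7 and rate 1.3→6.3.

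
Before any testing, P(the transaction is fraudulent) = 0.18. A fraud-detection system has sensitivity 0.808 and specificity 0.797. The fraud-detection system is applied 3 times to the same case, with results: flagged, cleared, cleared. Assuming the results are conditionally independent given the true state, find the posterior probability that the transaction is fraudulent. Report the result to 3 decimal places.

With H the event that the transaction is fraudulent, the joint likelihood of the observed sequence is P(data|H) = 0.808·0.192·0.192 = 0.029786 and P(data|¬H) = 0.203·0.797·0.797 = 0.12895.
Bayes: P(H|data) = 0.18·0.029786 / (0.18·0.029786 + 0.82·0.12895) = 0.0053615/0.11110 = 0.0483.

Posterior P(H) ≈ 0.048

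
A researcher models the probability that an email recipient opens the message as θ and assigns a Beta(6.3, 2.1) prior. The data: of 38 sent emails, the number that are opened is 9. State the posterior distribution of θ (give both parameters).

Posterior: Beta(15.3, 31.1)

Observing 9 successes and 29 failures updates Beta(6.3, 2.1) by adding the success and failure counts to the two shape parameters: α = 6.3+9 = 15.3, β = 2.1+29 = 31.1.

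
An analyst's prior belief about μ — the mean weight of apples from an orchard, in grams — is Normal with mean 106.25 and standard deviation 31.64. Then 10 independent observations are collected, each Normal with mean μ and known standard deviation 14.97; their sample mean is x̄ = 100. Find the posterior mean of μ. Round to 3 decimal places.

With known σ, the Normal prior is conjugate. Weight on the data is w = (n/σ²)/(n/σ² + 1/τ₀²) = 0.0446228/(0.0446228+0.00099891) = 0.97810.
Posterior mean = w·x̄ + (1−w)·μ₀ = 0.97810·100 + 0.021896·106.25 = 100.137.

Posterior mean ≈ 100.137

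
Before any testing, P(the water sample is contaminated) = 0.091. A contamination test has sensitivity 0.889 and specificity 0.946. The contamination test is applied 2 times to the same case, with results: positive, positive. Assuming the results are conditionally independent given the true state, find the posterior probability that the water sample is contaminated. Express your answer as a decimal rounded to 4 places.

Posterior P(H) ≈ 0.9645

Let H be the event that the water sample is contaminated; start with P(H) = 0.091. P('positive'|H) = 0.889, P('positive'|¬H) = 0.054.
Update on result 1 ('positive'): P(H) ← 0.889·0.0910 / (0.889·0.0910 + 0.054·0.9090) = 0.080899/0.12998 = 0.6224.
Update on result 2 ('positive'): P(H) ← 0.889·0.6224 / (0.889·0.6224 + 0.054·0.3776) = 0.55329/0.57368 = 0.9645.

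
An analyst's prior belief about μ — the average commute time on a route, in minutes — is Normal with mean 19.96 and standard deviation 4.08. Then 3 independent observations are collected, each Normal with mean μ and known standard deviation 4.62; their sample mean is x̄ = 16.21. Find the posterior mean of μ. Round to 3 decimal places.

With known σ, the Normal prior is conjugate. Weight on the data is w = (n/σ²)/(n/σ² + 1/τ₀²) = 0.140552/(0.140552+0.0600730) = 0.70057.
Posterior mean = w·x̄ + (1−w)·μ₀ = 0.70057·16.21 + 0.29943·19.96 = 17.333.

Posterior mean ≈ 17.333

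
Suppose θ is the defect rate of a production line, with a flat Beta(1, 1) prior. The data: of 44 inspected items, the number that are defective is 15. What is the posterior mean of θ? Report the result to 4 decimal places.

Observing 15 successes and 29 failures updates Beta(1, 1) by adding the success and failure counts to the two shape parameters: α = 1+15 = 16, β = 1+29 = 30.
Posterior mean = α/(α+β) = 16/46 = 0.3478.

Posterior mean ≈ 0.3478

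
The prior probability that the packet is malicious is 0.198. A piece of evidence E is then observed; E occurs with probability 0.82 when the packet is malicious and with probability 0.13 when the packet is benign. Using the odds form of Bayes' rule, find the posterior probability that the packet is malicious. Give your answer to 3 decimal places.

Prior odds = 0.198/(1−0.198) = 0.24688.
Likelihood ratio for E = 0.82/0.13 = 6.3077.
Posterior odds = prior odds × LR = 1.5573.
Posterior probability = odds/(1+odds) = 1.5573/2.5573 = 0.609.

Posterior probability ≈ 0.609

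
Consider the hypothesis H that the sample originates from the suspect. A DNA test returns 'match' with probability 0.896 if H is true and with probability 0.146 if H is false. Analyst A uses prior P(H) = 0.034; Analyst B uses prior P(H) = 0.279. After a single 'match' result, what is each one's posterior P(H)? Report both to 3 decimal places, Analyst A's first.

The likelihood ratio for a 'match' result is 0.896/0.146 = 6.1370.
Analyst A: prior odds 0.034/0.966 = 0.035197; posterior odds 0.21600; posterior probability 0.178.
Analyst B: prior odds 0.279/0.721 = 0.38696; posterior odds 2.3748; posterior probability 0.704.

Analyst A: 0.178; Analyst B: 0.704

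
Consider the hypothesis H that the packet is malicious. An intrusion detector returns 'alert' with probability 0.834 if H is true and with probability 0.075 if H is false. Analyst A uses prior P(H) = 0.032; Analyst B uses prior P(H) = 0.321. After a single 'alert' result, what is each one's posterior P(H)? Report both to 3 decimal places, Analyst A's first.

P('+'|H) = 0.834, P('+'|¬H) = 0.075.
Analyst A: numerator 0.834·0.032 = 0.026688; evidence = 0.026688+0.075·0.968 = 0.099288; posterior = 0.269.
Analyst B: numerator 0.834·0.321 = 0.26771; evidence = 0.26771+0.075·0.679 = 0.31864; posterior = 0.840.

Analyst A: 0.269; Analyst B: 0.840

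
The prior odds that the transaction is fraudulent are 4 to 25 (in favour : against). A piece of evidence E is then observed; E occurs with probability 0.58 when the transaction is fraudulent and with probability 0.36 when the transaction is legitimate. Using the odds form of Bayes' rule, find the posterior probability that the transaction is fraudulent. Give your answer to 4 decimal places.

Posterior probability ≈ 0.2049

Prior odds = 4/25 = 0.16000. In log-odds, ln(0.16000) = -1.8326.
Add log likelihood ratio: ln(1.6111) = 0.47692.
Posterior log-odds = -1.3557, so posterior odds = exp(-1.3557) = 0.25778. Converting, P(H|E) = 0.25778/1.2578 = 0.2049.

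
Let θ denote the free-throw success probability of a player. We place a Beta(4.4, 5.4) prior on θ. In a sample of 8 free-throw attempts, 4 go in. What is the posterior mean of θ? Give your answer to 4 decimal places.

The binomial likelihood is conjugate to the Beta prior: with 4 successes and 4 failures, the posterior is Beta(4.4+4, 5.4+4) = Beta(8.4, 9.4).
Posterior mean = α/(α+β) = 8.4/17.8 = 0.4719.

Posterior mean ≈ 0.4719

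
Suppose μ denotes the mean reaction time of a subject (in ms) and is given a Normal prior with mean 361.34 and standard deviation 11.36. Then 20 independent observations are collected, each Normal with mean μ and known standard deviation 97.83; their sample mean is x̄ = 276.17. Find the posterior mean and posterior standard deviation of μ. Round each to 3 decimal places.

Prior precision 1/τ₀² = 1/11.36² = 0.00774896; data precision n/σ² = 20/97.83² = 0.00208971.
Posterior precision = 0.00774896 + 0.00208971 = 0.00983867, giving posterior SD = 1/√0.00983867 = 10.082.
Posterior mean = (0.00774896·361.34 + 0.00208971·276.17) / 0.00983867 = 343.250.

Posterior mean ≈ 343.250; posterior SD ≈ 10.082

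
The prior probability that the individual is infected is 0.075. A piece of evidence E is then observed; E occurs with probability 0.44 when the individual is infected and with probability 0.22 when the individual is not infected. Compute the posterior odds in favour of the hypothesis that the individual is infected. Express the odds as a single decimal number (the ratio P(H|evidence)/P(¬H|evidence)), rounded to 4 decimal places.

Prior odds = 0.075/(1−0.075) = 0.081081. In log-odds, ln(0.081081) = -2.5123.
Add log likelihood ratio: ln(2.0000) = 0.69315.
Posterior log-odds = -1.8192, so posterior odds = exp(-1.8192) = 0.16216.

Posterior odds ≈ 0.1622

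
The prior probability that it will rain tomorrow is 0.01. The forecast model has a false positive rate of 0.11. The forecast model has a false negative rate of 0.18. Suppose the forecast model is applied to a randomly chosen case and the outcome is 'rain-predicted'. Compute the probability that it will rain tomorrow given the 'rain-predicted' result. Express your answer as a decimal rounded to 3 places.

P(H | E) ≈ 0.070

Write H for 'it will rain tomorrow'. Prior odds H:¬H = 0.01/0.99 = 0.010101. For the 'rain-predicted' outcome, the likelihood ratio is 0.82/0.11 = 7.4545.
Posterior odds = 0.010101 × 7.4545 = 0.075298, so P(H|E) = 0.075298/(1+0.075298) = 0.070.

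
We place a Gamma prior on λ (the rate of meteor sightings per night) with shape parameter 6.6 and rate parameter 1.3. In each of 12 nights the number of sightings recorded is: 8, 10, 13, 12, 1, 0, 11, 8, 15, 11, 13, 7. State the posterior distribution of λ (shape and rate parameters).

The Poisson likelihood adds the total count to the shape and the number of exposure periods to the rate. Here ∑xᵢ = 109 and n = 12, so shape 6.6→115.6 and rate 1.3→13.3.

Posterior: Gamma(shape=115.6, rate=13.3)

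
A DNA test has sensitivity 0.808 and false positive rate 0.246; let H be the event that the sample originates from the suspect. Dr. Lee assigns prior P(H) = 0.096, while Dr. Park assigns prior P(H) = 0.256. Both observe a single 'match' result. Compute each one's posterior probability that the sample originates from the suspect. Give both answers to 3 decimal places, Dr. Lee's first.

Dr. Lee: 0.259; Dr. Park: 0.531

The likelihood ratio for a 'match' result is 0.808/0.246 = 3.2846.
Dr. Lee: prior odds 0.096/0.904 = 0.10619; posterior odds 0.34880; posterior probability 0.259.
Dr. Park: prior odds 0.256/0.744 = 0.34409; posterior odds 1.1302; posterior probability 0.531.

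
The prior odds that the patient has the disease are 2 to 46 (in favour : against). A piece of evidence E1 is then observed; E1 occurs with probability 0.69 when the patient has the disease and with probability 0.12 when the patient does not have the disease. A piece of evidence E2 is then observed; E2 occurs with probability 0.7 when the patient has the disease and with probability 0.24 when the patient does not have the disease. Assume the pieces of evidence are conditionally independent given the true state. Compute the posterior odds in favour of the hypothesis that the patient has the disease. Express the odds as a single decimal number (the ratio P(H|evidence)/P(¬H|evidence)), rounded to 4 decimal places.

Prior odds = 2/46 = 0.043478. In log-odds, ln(0.043478) = -3.1355.
Add log likelihood ratios: ln(5.7500) + ln(2.9167) = 2.8196.
Posterior log-odds = -0.31585, so posterior odds = exp(-0.31585) = 0.72917.

Posterior odds ≈ 0.7292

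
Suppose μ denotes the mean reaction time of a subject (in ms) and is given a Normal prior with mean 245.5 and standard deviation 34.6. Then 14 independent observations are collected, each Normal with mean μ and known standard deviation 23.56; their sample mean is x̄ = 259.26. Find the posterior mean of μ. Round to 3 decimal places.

Posterior mean ≈ 258.819

With known σ, the Normal prior is conjugate. Weight on the data is w = (n/σ²)/(n/σ² + 1/τ₀²) = 0.0252219/(0.0252219+0.00083531) = 0.96794.
Posterior mean = w·x̄ + (1−w)·μ₀ = 0.96794·259.26 + 0.032057·245.5 = 258.819.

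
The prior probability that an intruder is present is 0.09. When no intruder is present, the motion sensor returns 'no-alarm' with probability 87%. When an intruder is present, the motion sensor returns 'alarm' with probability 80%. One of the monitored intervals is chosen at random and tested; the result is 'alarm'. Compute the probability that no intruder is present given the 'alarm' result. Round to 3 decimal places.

Let H be the event that an intruder is present. P(H) = 0.09, so P(¬H) = 0.91. With E the 'alarm' result, P(E|H) = 0.8 and P(E|¬H) = 0.13.
P(E) = 0.8·0.09 + 0.13·0.91 = 0.072000 + 0.11830 = 0.19030.
By Bayes' theorem, P(H|E) = 0.072000 / 0.19030 = 0.378. Hence P(¬H|E) = 1 − 0.378 = 0.622.

P(¬H | E) ≈ 0.622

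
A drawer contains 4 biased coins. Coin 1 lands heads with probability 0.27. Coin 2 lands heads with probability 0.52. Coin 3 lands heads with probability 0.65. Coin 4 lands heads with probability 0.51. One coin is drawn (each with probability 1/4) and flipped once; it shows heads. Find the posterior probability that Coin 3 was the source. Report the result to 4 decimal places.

Tabulate prior·likelihood by source: [1] prior 0.25, lik 0.27, product 0.06750; [2] prior 0.25, lik 0.52, product 0.1300; [3] prior 0.25, lik 0.65, product 0.1625; [4] prior 0.25, lik 0.51, product 0.1275.
Normalizing constant = 0.48750; the posterior for Coin 3 is its product over the sum, 0.1625/0.48750 = 0.3333.

Posterior probability ≈ 0.3333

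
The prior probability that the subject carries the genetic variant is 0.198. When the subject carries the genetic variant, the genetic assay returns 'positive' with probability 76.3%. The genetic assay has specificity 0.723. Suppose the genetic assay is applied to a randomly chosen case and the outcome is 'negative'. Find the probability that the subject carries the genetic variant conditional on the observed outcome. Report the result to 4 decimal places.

Write H for 'the subject carries the genetic variant'. Prior odds H:¬H = 0.198/0.802 = 0.24688. For the 'negative' outcome, the likelihood ratio is 0.237/0.723 = 0.32780.
Posterior odds = 0.24688 × 0.32780 = 0.080928, so P(H|E) = 0.080928/(1+0.080928) = 0.0749.

P(H | E) ≈ 0.0749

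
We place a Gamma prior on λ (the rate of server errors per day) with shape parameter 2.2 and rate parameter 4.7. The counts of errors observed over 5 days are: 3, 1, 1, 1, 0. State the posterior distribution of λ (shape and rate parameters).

The Poisson likelihood adds the total count to the shape and the number of exposure periods to the rate. Here ∑xᵢ = 6 and n = 5, so shape 2.2→8.2 and rate 4.7→9.7.

Posterior: Gamma(shape=8.2, rate=9.7)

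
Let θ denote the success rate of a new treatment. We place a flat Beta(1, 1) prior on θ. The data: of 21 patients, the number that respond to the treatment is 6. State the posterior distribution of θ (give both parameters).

Posterior: Beta(7, 16)

Observing 6 successes and 15 failures updates Beta(1, 1) by adding the success and failure counts to the two shape parameters: α = 1+6 = 7, β = 1+15 = 16.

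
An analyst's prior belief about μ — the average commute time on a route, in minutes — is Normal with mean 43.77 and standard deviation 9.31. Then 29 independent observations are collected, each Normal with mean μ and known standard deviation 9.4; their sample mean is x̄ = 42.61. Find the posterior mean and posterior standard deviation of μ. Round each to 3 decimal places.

Prior precision 1/τ₀² = 1/9.31² = 0.0115372; data precision n/σ² = 29/9.4² = 0.328203.
Posterior precision = 0.0115372 + 0.328203 = 0.339740, giving posterior SD = 1/√0.339740 = 1.716.
Posterior mean = (0.0115372·43.77 + 0.328203·42.61) / 0.339740 = 42.649.

Posterior mean ≈ 42.649; posterior SD ≈ 1.716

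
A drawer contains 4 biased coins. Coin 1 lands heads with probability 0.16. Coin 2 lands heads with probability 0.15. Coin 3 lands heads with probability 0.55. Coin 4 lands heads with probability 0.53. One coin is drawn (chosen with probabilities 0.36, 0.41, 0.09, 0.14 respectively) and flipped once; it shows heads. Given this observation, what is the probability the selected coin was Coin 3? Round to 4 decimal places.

Tabulate prior·likelihood by source: [1] prior 0.36, lik 0.16, product 0.05760; [2] prior 0.41, lik 0.15, product 0.06150; [3] prior 0.09, lik 0.55, product 0.04950; [4] prior 0.14, lik 0.53, product 0.07420.
Normalizing constant = 0.24280; the posterior for Coin 3 is its product over the sum, 0.04950/0.24280 = 0.2039.

Posterior probability ≈ 0.2039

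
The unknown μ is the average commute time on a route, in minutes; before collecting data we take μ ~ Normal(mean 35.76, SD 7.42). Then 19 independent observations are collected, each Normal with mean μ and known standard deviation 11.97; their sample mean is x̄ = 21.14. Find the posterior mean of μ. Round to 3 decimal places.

With known σ, the Normal prior is conjugate. Weight on the data is w = (n/σ²)/(n/σ² + 1/τ₀²) = 0.132607/(0.132607+0.0181632) = 0.87953.
Posterior mean = w·x̄ + (1−w)·μ₀ = 0.87953·21.14 + 0.12047·35.76 = 22.901.

Posterior mean ≈ 22.901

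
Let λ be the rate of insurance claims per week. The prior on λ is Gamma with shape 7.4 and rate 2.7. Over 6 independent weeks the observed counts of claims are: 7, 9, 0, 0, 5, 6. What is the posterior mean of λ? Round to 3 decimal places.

Posterior mean ≈ 3.954

The Poisson likelihood adds the total count to the shape and the number of exposure periods to the rate. Here ∑xᵢ = 27 and n = 6, so shape 7.4→34.4 and rate 2.7→8.7.
Posterior mean = shape/rate = 34.4/8.7 = 3.954.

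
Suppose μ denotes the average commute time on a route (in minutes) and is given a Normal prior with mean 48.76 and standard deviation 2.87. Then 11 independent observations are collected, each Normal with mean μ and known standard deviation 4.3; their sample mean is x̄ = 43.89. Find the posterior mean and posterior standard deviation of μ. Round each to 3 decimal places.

Posterior mean ≈ 44.715; posterior SD ≈ 1.182

With known σ, the Normal prior is conjugate. Weight on the data is w = (n/σ²)/(n/σ² + 1/τ₀²) = 0.594916/(0.594916+0.121405) = 0.83052.
Posterior mean = w·x̄ + (1−w)·μ₀ = 0.83052·43.89 + 0.16948·48.76 = 44.715. Posterior variance = 1/(0.594916+0.121405) = 1.39602, so SD = 1.182.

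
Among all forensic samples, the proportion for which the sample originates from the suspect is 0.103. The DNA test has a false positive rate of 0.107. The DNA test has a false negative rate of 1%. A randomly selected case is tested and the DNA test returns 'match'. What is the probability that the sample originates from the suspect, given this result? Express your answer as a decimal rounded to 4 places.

Write H for 'the sample originates from the suspect'. Prior odds H:¬H = 0.103/0.897 = 0.11483. For the 'match' outcome, the likelihood ratio is 0.99/0.107 = 9.2523.
Posterior odds = 0.11483 × 9.2523 = 1.0624, so P(H|E) = 1.0624/(1+1.0624) = 0.5151.

P(H | E) ≈ 0.5151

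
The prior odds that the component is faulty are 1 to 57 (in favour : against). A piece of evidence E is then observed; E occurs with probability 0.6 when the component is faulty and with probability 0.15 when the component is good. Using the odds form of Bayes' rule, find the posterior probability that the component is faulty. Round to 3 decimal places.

Prior odds = 1/57 = 0.017544. In log-odds, ln(0.017544) = -4.0431.
Add log likelihood ratio: ln(4.0000) = 1.3863.
Posterior log-odds = -2.6568, so posterior odds = exp(-2.6568) = 0.070175. Converting, P(H|E) = 0.070175/1.0702 = 0.066.

Posterior probability ≈ 0.066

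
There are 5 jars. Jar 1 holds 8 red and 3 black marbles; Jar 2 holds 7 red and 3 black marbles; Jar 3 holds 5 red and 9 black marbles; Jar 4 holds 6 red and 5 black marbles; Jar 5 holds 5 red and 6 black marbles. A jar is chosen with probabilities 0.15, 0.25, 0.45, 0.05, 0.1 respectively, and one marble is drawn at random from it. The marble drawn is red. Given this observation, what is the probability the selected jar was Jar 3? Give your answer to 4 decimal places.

P(red|Jar 1) = 0.7273; P(red|Jar 2) = 0.7; P(red|Jar 3) = 0.3571; P(red|Jar 4) = 0.5455; P(red|Jar 5) = 0.4545.
Prior × likelihood for each source: 0.15·0.7273=0.1091, 0.25·0.7=0.1750, 0.45·0.3571=0.1607, 0.05·0.5455=0.02727, 0.1·0.4545=0.04545. Summing gives P(red) = 0.51753.
P(Jar 3 | red) = 0.1607 / 0.51753 = 0.3105.

Posterior probability ≈ 0.3105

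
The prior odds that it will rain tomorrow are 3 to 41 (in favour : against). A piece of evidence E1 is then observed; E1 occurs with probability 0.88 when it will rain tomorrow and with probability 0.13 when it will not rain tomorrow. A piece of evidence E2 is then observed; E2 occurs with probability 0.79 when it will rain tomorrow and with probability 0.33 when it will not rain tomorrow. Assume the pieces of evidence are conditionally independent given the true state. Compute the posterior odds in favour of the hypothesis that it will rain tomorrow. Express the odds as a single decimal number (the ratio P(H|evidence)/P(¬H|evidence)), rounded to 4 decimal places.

Prior odds = 3/41 = 0.073171. In log-odds, ln(0.073171) = -2.6150.
Add log likelihood ratios: ln(6.7692) + ln(2.3939) = 2.7853.
Posterior log-odds = 0.17037, so posterior odds = exp(0.17037) = 1.1857.

Posterior odds ≈ 1.1857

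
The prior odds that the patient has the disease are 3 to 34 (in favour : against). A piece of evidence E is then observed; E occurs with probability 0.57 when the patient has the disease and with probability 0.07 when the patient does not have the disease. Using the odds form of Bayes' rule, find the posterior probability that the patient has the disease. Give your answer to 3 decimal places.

Posterior probability ≈ 0.418

Prior odds = 3/34 = 0.088235.
Likelihood ratio for E = 0.57/0.07 = 8.1429.
Posterior odds = prior odds × LR = 0.71849.
Posterior probability = odds/(1+odds) = 0.71849/1.7185 = 0.418.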